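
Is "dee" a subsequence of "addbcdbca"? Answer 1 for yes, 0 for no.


Check if "dee" is a subsequence of "addbcdbca"
Greedy scan:
  Position 0 ('a'): no match needed
  Position 1 ('d'): matches sub[0] = 'd'
  Position 2 ('d'): no match needed
  Position 3 ('b'): no match needed
  Position 4 ('c'): no match needed
  Position 5 ('d'): no match needed
  Position 6 ('b'): no match needed
  Position 7 ('c'): no match needed
  Position 8 ('a'): no match needed
Only matched 1/3 characters => not a subsequence

0


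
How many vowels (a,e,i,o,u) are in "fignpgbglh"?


Input: fignpgbglh
Checking each character:
  'f' at position 0: consonant
  'i' at position 1: vowel (running total: 1)
  'g' at position 2: consonant
  'n' at position 3: consonant
  'p' at position 4: consonant
  'g' at position 5: consonant
  'b' at position 6: consonant
  'g' at position 7: consonant
  'l' at position 8: consonant
  'h' at position 9: consonant
Total vowels: 1

1


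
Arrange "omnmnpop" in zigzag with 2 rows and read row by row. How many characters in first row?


Zigzag "omnmnpop" into 2 rows:
Placing characters:
  'o' => row 0
  'm' => row 1
  'n' => row 0
  'm' => row 1
  'n' => row 0
  'p' => row 1
  'o' => row 0
  'p' => row 1
Rows:
  Row 0: "onno"
  Row 1: "mmpp"
First row length: 4

4


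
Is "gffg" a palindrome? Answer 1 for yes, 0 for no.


Input: gffg
Reversed: gffg
  Compare pos 0 ('g') with pos 3 ('g'): match
  Compare pos 1 ('f') with pos 2 ('f'): match
Result: palindrome

1


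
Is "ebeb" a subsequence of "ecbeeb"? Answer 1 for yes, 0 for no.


Check if "ebeb" is a subsequence of "ecbeeb"
Greedy scan:
  Position 0 ('e'): matches sub[0] = 'e'
  Position 1 ('c'): no match needed
  Position 2 ('b'): matches sub[1] = 'b'
  Position 3 ('e'): matches sub[2] = 'e'
  Position 4 ('e'): no match needed
  Position 5 ('b'): matches sub[3] = 'b'
All 4 characters matched => is a subsequence

1


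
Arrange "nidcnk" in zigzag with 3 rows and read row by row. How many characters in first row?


Zigzag "nidcnk" into 3 rows:
Placing characters:
  'n' => row 0
  'i' => row 1
  'd' => row 2
  'c' => row 1
  'n' => row 0
  'k' => row 1
Rows:
  Row 0: "nn"
  Row 1: "ick"
  Row 2: "d"
First row length: 2

2


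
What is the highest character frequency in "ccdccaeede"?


Input: ccdccaeede
Character counts:
  'a': 1
  'c': 4
  'd': 2
  'e': 3
Maximum frequency: 4

4


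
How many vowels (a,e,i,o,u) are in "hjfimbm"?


Input: hjfimbm
Checking each character:
  'h' at position 0: consonant
  'j' at position 1: consonant
  'f' at position 2: consonant
  'i' at position 3: vowel (running total: 1)
  'm' at position 4: consonant
  'b' at position 5: consonant
  'm' at position 6: consonant
Total vowels: 1

1


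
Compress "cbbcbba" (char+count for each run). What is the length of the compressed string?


Input: cbbcbba
Runs:
  'c' x 1 => "c1"
  'b' x 2 => "b2"
  'c' x 1 => "c1"
  'b' x 2 => "b2"
  'a' x 1 => "a1"
Compressed: "c1b2c1b2a1"
Compressed length: 10

10


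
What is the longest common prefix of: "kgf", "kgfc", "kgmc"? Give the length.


Words: kgf, kgfc, kgmc
  Position 0: all 'k' => match
  Position 1: all 'g' => match
  Position 2: ('f', 'f', 'm') => mismatch, stop
LCP = "kg" (length 2)

2


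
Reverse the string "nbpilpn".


Input: nbpilpn
Reading characters right to left:
  Position 6: 'n'
  Position 5: 'p'
  Position 4: 'l'
  Position 3: 'i'
  Position 2: 'p'
  Position 1: 'b'
  Position 0: 'n'
Reversed: nplipbn

nplipbn


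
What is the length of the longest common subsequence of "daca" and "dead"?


LCS of "daca" and "dead"
DP table:
           d    e    a    d
      0    0    0    0    0
  d   0    1    1    1    1
  a   0    1    1    2    2
  c   0    1    1    2    2
  a   0    1    1    2    2
LCS length = dp[4][4] = 2

2


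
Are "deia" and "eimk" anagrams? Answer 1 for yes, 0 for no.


Strings: "deia", "eimk"
Sorted first:  adei
Sorted second: eikm
Differ at position 0: 'a' vs 'e' => not anagrams

0


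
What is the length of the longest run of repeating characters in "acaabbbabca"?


Input: "acaabbbabca"
Scanning for longest run:
  Position 1 ('c'): new char, reset run to 1
  Position 2 ('a'): new char, reset run to 1
  Position 3 ('a'): continues run of 'a', length=2
  Position 4 ('b'): new char, reset run to 1
  Position 5 ('b'): continues run of 'b', length=2
  Position 6 ('b'): continues run of 'b', length=3
  Position 7 ('a'): new char, reset run to 1
  Position 8 ('b'): new char, reset run to 1
  Position 9 ('c'): new char, reset run to 1
  Position 10 ('a'): new char, reset run to 1
Longest run: 'b' with length 3

3


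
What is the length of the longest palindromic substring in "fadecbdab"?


Input: "fadecbdab"
Checking substrings for palindromes:
  No multi-char palindromic substrings found
Longest palindromic substring: "f" with length 1

1


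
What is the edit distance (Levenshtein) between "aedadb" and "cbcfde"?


Computing edit distance: "aedadb" -> "cbcfde"
DP table:
           c    b    c    f    d    e
      0    1    2    3    4    5    6
  a   1    1    2    3    4    5    6
  e   2    2    2    3    4    5    5
  d   3    3    3    3    4    4    5
  a   4    4    4    4    4    5    5
  d   5    5    5    5    5    4    5
  b   6    6    5    6    6    5    5
Edit distance = dp[6][6] = 5

5


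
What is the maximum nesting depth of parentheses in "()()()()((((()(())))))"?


Input: "()()()()((((()(())))))"
Tracking depth:
  Position 0 '(': depth becomes 1
  Position 1 ')': depth becomes 0
  Position 2 '(': depth becomes 1
  Position 3 ')': depth becomes 0
  Position 4 '(': depth becomes 1
  Position 5 ')': depth becomes 0
  Position 6 '(': depth becomes 1
  Position 7 ')': depth becomes 0
  Position 8 '(': depth becomes 1
  Position 9 '(': depth becomes 2
  Position 10 '(': depth becomes 3
  Position 11 '(': depth becomes 4
  Position 12 '(': depth becomes 5
  Position 13 ')': depth becomes 4
  Position 14 '(': depth becomes 5
  Position 15 '(': depth becomes 6
  Position 16 ')': depth becomes 5
  Position 17 ')': depth becomes 4
  Position 18 ')': depth becomes 3
  Position 19 ')': depth becomes 2
  Position 20 ')': depth becomes 1
  Position 21 ')': depth becomes 0
Maximum depth reached: 6

6


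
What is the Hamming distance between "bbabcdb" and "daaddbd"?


Comparing "bbabcdb" and "daaddbd" position by position:
  Position 0: 'b' vs 'd' => differ
  Position 1: 'b' vs 'a' => differ
  Position 2: 'a' vs 'a' => same
  Position 3: 'b' vs 'd' => differ
  Position 4: 'c' vs 'd' => differ
  Position 5: 'd' vs 'b' => differ
  Position 6: 'b' vs 'd' => differ
Total differences (Hamming distance): 6

6


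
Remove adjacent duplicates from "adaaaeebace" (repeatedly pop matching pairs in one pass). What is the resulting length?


Input: adaaaeebace
Stack-based adjacent duplicate removal:
  Read 'a': push. Stack: a
  Read 'd': push. Stack: ad
  Read 'a': push. Stack: ada
  Read 'a': matches stack top 'a' => pop. Stack: ad
  Read 'a': push. Stack: ada
  Read 'e': push. Stack: adae
  Read 'e': matches stack top 'e' => pop. Stack: ada
  Read 'b': push. Stack: adab
  Read 'a': push. Stack: adaba
  Read 'c': push. Stack: adabac
  Read 'e': push. Stack: adabace
Final stack: "adabace" (length 7)

7


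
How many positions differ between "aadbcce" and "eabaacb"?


Comparing "aadbcce" and "eabaacb" position by position:
  Position 0: 'a' vs 'e' => DIFFER
  Position 1: 'a' vs 'a' => same
  Position 2: 'd' vs 'b' => DIFFER
  Position 3: 'b' vs 'a' => DIFFER
  Position 4: 'c' vs 'a' => DIFFER
  Position 5: 'c' vs 'c' => same
  Position 6: 'e' vs 'b' => DIFFER
Positions that differ: 5

5


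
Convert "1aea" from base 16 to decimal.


Input: "1aea" in base 16
Positional expansion:
  Digit '1' (value 1) x 16^3 = 4096
  Digit 'a' (value 10) x 16^2 = 2560
  Digit 'e' (value 14) x 16^1 = 224
  Digit 'a' (value 10) x 16^0 = 10
Sum = 6890

6890


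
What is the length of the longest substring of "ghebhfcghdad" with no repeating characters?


Input: "ghebhfcghdad"
Sliding window (track last position of each char):
  Position 0 ('g'): window [0,0] length 1 -- new best
  Position 1 ('h'): window [0,1] length 2 -- new best
  Position 2 ('e'): window [0,2] length 3 -- new best
  Position 3 ('b'): window [0,3] length 4 -- new best
  Position 4 ('h'): repeat (last at 1), move window start to 2
  Position 4 ('h'): window [2,4] length 3
  Position 5 ('f'): window [2,5] length 4
  Position 6 ('c'): window [2,6] length 5 -- new best
  Position 7 ('g'): window [2,7] length 6 -- new best
  Position 8 ('h'): repeat (last at 4), move window start to 5
  Position 8 ('h'): window [5,8] length 4
  Position 9 ('d'): window [5,9] length 5
  Position 10 ('a'): window [5,10] length 6
  Position 11 ('d'): repeat (last at 9), move window start to 10
  Position 11 ('d'): window [10,11] length 2
Longest substring with no repeats: "ebhfcg" with length 6

6


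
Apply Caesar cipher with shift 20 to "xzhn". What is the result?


Caesar cipher: shift "xzhn" by 20
  'x' (pos 23) + 20 = pos 17 = 'r'
  'z' (pos 25) + 20 = pos 19 = 't'
  'h' (pos 7) + 20 = pos 1 = 'b'
  'n' (pos 13) + 20 = pos 7 = 'h'
Result: rtbh

rtbh


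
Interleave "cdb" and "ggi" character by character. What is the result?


Interleaving "cdb" and "ggi":
  Position 0: 'c' from first, 'g' from second => "cg"
  Position 1: 'd' from first, 'g' from second => "dg"
  Position 2: 'b' from first, 'i' from second => "bi"
Result: cgdgbi

cgdgbi


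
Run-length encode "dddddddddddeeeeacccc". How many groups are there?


Input: dddddddddddeeeeacccc
Scanning for consecutive runs:
  Group 1: 'd' x 11 (positions 0-10)
  Group 2: 'e' x 4 (positions 11-14)
  Group 3: 'a' x 1 (positions 15-15)
  Group 4: 'c' x 4 (positions 16-19)
Total groups: 4

4


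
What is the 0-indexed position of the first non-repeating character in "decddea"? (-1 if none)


Input: decddea
Character frequencies:
  'a': 1
  'c': 1
  'd': 3
  'e': 2
Scanning left to right for freq == 1:
  Position 0 ('d'): freq=3, skip
  Position 1 ('e'): freq=2, skip
  Position 2 ('c'): unique! => answer = 2

2


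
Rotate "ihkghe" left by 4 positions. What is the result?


Input: "ihkghe", rotate left by 4
First 4 characters: "ihkg"
Remaining characters: "he"
Concatenate remaining + first: "he" + "ihkg" = "heihkg"

heihkg


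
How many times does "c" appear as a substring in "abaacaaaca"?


Searching for "c" in "abaacaaaca"
Scanning each position:
  Position 0: "a" => no
  Position 1: "b" => no
  Position 2: "a" => no
  Position 3: "a" => no
  Position 4: "c" => MATCH
  Position 5: "a" => no
  Position 6: "a" => no
  Position 7: "a" => no
  Position 8: "c" => MATCH
  Position 9: "a" => no
Total occurrences: 2

2


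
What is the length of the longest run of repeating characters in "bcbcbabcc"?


Input: "bcbcbabcc"
Scanning for longest run:
  Position 1 ('c'): new char, reset run to 1
  Position 2 ('b'): new char, reset run to 1
  Position 3 ('c'): new char, reset run to 1
  Position 4 ('b'): new char, reset run to 1
  Position 5 ('a'): new char, reset run to 1
  Position 6 ('b'): new char, reset run to 1
  Position 7 ('c'): new char, reset run to 1
  Position 8 ('c'): continues run of 'c', length=2
Longest run: 'c' with length 2

2


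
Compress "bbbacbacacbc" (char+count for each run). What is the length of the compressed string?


Input: bbbacbacacbc
Runs:
  'b' x 3 => "b3"
  'a' x 1 => "a1"
  'c' x 1 => "c1"
  'b' x 1 => "b1"
  'a' x 1 => "a1"
  'c' x 1 => "c1"
  'a' x 1 => "a1"
  'c' x 1 => "c1"
  'b' x 1 => "b1"
  'c' x 1 => "c1"
Compressed: "b3a1c1b1a1c1a1c1b1c1"
Compressed length: 20

20


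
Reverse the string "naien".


Input: naien
Reading characters right to left:
  Position 4: 'n'
  Position 3: 'e'
  Position 2: 'i'
  Position 1: 'a'
  Position 0: 'n'
Reversed: neian

neian


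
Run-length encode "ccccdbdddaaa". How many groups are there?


Input: ccccdbdddaaa
Scanning for consecutive runs:
  Group 1: 'c' x 4 (positions 0-3)
  Group 2: 'd' x 1 (positions 4-4)
  Group 3: 'b' x 1 (positions 5-5)
  Group 4: 'd' x 3 (positions 6-8)
  Group 5: 'a' x 3 (positions 9-11)
Total groups: 5

5


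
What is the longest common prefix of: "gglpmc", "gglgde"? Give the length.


Words: gglpmc, gglgde
  Position 0: all 'g' => match
  Position 1: all 'g' => match
  Position 2: all 'l' => match
  Position 3: ('p', 'g') => mismatch, stop
LCP = "ggl" (length 3)

3


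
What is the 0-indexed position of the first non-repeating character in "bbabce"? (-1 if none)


Input: bbabce
Character frequencies:
  'a': 1
  'b': 3
  'c': 1
  'e': 1
Scanning left to right for freq == 1:
  Position 0 ('b'): freq=3, skip
  Position 1 ('b'): freq=3, skip
  Position 2 ('a'): unique! => answer = 2

2


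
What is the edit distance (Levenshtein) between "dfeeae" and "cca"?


Computing edit distance: "dfeeae" -> "cca"
DP table:
           c    c    a
      0    1    2    3
  d   1    1    2    3
  f   2    2    2    3
  e   3    3    3    3
  e   4    4    4    4
  a   5    5    5    4
  e   6    6    6    5
Edit distance = dp[6][3] = 5

5


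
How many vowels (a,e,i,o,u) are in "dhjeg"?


Input: dhjeg
Checking each character:
  'd' at position 0: consonant
  'h' at position 1: consonant
  'j' at position 2: consonant
  'e' at position 3: vowel (running total: 1)
  'g' at position 4: consonant
Total vowels: 1

1


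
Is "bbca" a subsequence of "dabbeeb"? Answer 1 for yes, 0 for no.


Check if "bbca" is a subsequence of "dabbeeb"
Greedy scan:
  Position 0 ('d'): no match needed
  Position 1 ('a'): no match needed
  Position 2 ('b'): matches sub[0] = 'b'
  Position 3 ('b'): matches sub[1] = 'b'
  Position 4 ('e'): no match needed
  Position 5 ('e'): no match needed
  Position 6 ('b'): no match needed
Only matched 2/4 characters => not a subsequence

0


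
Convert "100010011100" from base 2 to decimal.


Input: "100010011100" in base 2
Positional expansion:
  Digit '1' (value 1) x 2^11 = 2048
  Digit '0' (value 0) x 2^10 = 0
  Digit '0' (value 0) x 2^9 = 0
  Digit '0' (value 0) x 2^8 = 0
  Digit '1' (value 1) x 2^7 = 128
  Digit '0' (value 0) x 2^6 = 0
  Digit '0' (value 0) x 2^5 = 0
  Digit '1' (value 1) x 2^4 = 16
  Digit '1' (value 1) x 2^3 = 8
  Digit '1' (value 1) x 2^2 = 4
  Digit '0' (value 0) x 2^1 = 0
  Digit '0' (value 0) x 2^0 = 0
Sum = 2204

2204


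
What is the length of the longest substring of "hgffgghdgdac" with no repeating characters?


Input: "hgffgghdgdac"
Sliding window (track last position of each char):
  Position 0 ('h'): window [0,0] length 1 -- new best
  Position 1 ('g'): window [0,1] length 2 -- new best
  Position 2 ('f'): window [0,2] length 3 -- new best
  Position 3 ('f'): repeat (last at 2), move window start to 3
  Position 3 ('f'): window [3,3] length 1
  Position 4 ('g'): window [3,4] length 2
  Position 5 ('g'): repeat (last at 4), move window start to 5
  Position 5 ('g'): window [5,5] length 1
  Position 6 ('h'): window [5,6] length 2
  Position 7 ('d'): window [5,7] length 3
  Position 8 ('g'): repeat (last at 5), move window start to 6
  Position 8 ('g'): window [6,8] length 3
  Position 9 ('d'): repeat (last at 7), move window start to 8
  Position 9 ('d'): window [8,9] length 2
  Position 10 ('a'): window [8,10] length 3
  Position 11 ('c'): window [8,11] length 4 -- new best
Longest substring with no repeats: "gdac" with length 4

4


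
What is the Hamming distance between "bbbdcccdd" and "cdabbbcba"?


Comparing "bbbdcccdd" and "cdabbbcba" position by position:
  Position 0: 'b' vs 'c' => differ
  Position 1: 'b' vs 'd' => differ
  Position 2: 'b' vs 'a' => differ
  Position 3: 'd' vs 'b' => differ
  Position 4: 'c' vs 'b' => differ
  Position 5: 'c' vs 'b' => differ
  Position 6: 'c' vs 'c' => same
  Position 7: 'd' vs 'b' => differ
  Position 8: 'd' vs 'a' => differ
Total differences (Hamming distance): 8

8


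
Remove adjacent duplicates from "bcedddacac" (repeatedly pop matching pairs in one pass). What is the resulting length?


Input: bcedddacac
Stack-based adjacent duplicate removal:
  Read 'b': push. Stack: b
  Read 'c': push. Stack: bc
  Read 'e': push. Stack: bce
  Read 'd': push. Stack: bced
  Read 'd': matches stack top 'd' => pop. Stack: bce
  Read 'd': push. Stack: bced
  Read 'a': push. Stack: bceda
  Read 'c': push. Stack: bcedac
  Read 'a': push. Stack: bcedaca
  Read 'c': push. Stack: bcedacac
Final stack: "bcedacac" (length 8)

8


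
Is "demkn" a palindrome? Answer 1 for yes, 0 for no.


Input: demkn
Reversed: nkmed
  Compare pos 0 ('d') with pos 4 ('n'): MISMATCH
  Compare pos 1 ('e') with pos 3 ('k'): MISMATCH
Result: not a palindrome

0


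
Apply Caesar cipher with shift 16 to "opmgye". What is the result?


Caesar cipher: shift "opmgye" by 16
  'o' (pos 14) + 16 = pos 4 = 'e'
  'p' (pos 15) + 16 = pos 5 = 'f'
  'm' (pos 12) + 16 = pos 2 = 'c'
  'g' (pos 6) + 16 = pos 22 = 'w'
  'y' (pos 24) + 16 = pos 14 = 'o'
  'e' (pos 4) + 16 = pos 20 = 'u'
Result: efcwou

efcwou


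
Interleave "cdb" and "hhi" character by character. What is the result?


Interleaving "cdb" and "hhi":
  Position 0: 'c' from first, 'h' from second => "ch"
  Position 1: 'd' from first, 'h' from second => "dh"
  Position 2: 'b' from first, 'i' from second => "bi"
Result: chdhbi

chdhbi


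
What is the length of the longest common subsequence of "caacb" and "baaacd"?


LCS of "caacb" and "baaacd"
DP table:
           b    a    a    a    c    d
      0    0    0    0    0    0    0
  c   0    0    0    0    0    1    1
  a   0    0    1    1    1    1    1
  a   0    0    1    2    2    2    2
  c   0    0    1    2    2    3    3
  b   0    1    1    2    2    3    3
LCS length = dp[5][6] = 3

3


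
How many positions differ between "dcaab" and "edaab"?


Comparing "dcaab" and "edaab" position by position:
  Position 0: 'd' vs 'e' => DIFFER
  Position 1: 'c' vs 'd' => DIFFER
  Position 2: 'a' vs 'a' => same
  Position 3: 'a' vs 'a' => same
  Position 4: 'b' vs 'b' => same
Positions that differ: 2

2


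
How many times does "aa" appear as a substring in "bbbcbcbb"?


Searching for "aa" in "bbbcbcbb"
Scanning each position:
  Position 0: "bb" => no
  Position 1: "bb" => no
  Position 2: "bc" => no
  Position 3: "cb" => no
  Position 4: "bc" => no
  Position 5: "cb" => no
  Position 6: "bb" => no
Total occurrences: 0

0


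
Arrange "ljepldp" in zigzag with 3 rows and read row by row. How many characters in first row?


Zigzag "ljepldp" into 3 rows:
Placing characters:
  'l' => row 0
  'j' => row 1
  'e' => row 2
  'p' => row 1
  'l' => row 0
  'd' => row 1
  'p' => row 2
Rows:
  Row 0: "ll"
  Row 1: "jpd"
  Row 2: "ep"
First row length: 2

2


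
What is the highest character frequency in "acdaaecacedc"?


Input: acdaaecacedc
Character counts:
  'a': 4
  'c': 4
  'd': 2
  'e': 2
Maximum frequency: 4

4


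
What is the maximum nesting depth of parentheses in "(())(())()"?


Input: "(())(())()"
Tracking depth:
  Position 0 '(': depth becomes 1
  Position 1 '(': depth becomes 2
  Position 2 ')': depth becomes 1
  Position 3 ')': depth becomes 0
  Position 4 '(': depth becomes 1
  Position 5 '(': depth becomes 2
  Position 6 ')': depth becomes 1
  Position 7 ')': depth becomes 0
  Position 8 '(': depth becomes 1
  Position 9 ')': depth becomes 0
Maximum depth reached: 2

2


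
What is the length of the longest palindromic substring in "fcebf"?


Input: "fcebf"
Checking substrings for palindromes:
  No multi-char palindromic substrings found
Longest palindromic substring: "f" with length 1

1


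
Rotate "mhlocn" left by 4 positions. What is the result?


Input: "mhlocn", rotate left by 4
First 4 characters: "mhlo"
Remaining characters: "cn"
Concatenate remaining + first: "cn" + "mhlo" = "cnmhlo"

cnmhlo


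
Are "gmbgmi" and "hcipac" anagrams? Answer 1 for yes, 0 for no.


Strings: "gmbgmi", "hcipac"
Sorted first:  bggimm
Sorted second: acchip
Differ at position 0: 'b' vs 'a' => not anagrams

0


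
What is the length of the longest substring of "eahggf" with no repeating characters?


Input: "eahggf"
Sliding window (track last position of each char):
  Position 0 ('e'): window [0,0] length 1 -- new best
  Position 1 ('a'): window [0,1] length 2 -- new best
  Position 2 ('h'): window [0,2] length 3 -- new best
  Position 3 ('g'): window [0,3] length 4 -- new best
  Position 4 ('g'): repeat (last at 3), move window start to 4
  Position 4 ('g'): window [4,4] length 1
  Position 5 ('f'): window [4,5] length 2
Longest substring with no repeats: "eahg" with length 4

4


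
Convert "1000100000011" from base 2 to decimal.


Input: "1000100000011" in base 2
Positional expansion:
  Digit '1' (value 1) x 2^12 = 4096
  Digit '0' (value 0) x 2^11 = 0
  Digit '0' (value 0) x 2^10 = 0
  Digit '0' (value 0) x 2^9 = 0
  Digit '1' (value 1) x 2^8 = 256
  Digit '0' (value 0) x 2^7 = 0
  Digit '0' (value 0) x 2^6 = 0
  Digit '0' (value 0) x 2^5 = 0
  Digit '0' (value 0) x 2^4 = 0
  Digit '0' (value 0) x 2^3 = 0
  Digit '0' (value 0) x 2^2 = 0
  Digit '1' (value 1) x 2^1 = 2
  Digit '1' (value 1) x 2^0 = 1
Sum = 4355

4355


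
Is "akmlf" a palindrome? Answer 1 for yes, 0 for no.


Input: akmlf
Reversed: flmka
  Compare pos 0 ('a') with pos 4 ('f'): MISMATCH
  Compare pos 1 ('k') with pos 3 ('l'): MISMATCH
Result: not a palindrome

0


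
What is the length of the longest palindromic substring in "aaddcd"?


Input: "aaddcd"
Checking substrings for palindromes:
  [3:6] "dcd" (len 3) => palindrome
  [0:2] "aa" (len 2) => palindrome
  [2:4] "dd" (len 2) => palindrome
Longest palindromic substring: "dcd" with length 3

3


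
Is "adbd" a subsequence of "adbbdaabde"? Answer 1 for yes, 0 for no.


Check if "adbd" is a subsequence of "adbbdaabde"
Greedy scan:
  Position 0 ('a'): matches sub[0] = 'a'
  Position 1 ('d'): matches sub[1] = 'd'
  Position 2 ('b'): matches sub[2] = 'b'
  Position 3 ('b'): no match needed
  Position 4 ('d'): matches sub[3] = 'd'
  Position 5 ('a'): no match needed
  Position 6 ('a'): no match needed
  Position 7 ('b'): no match needed
  Position 8 ('d'): no match needed
  Position 9 ('e'): no match needed
All 4 characters matched => is a subsequence

1


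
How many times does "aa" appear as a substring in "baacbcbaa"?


Searching for "aa" in "baacbcbaa"
Scanning each position:
  Position 0: "ba" => no
  Position 1: "aa" => MATCH
  Position 2: "ac" => no
  Position 3: "cb" => no
  Position 4: "bc" => no
  Position 5: "cb" => no
  Position 6: "ba" => no
  Position 7: "aa" => MATCH
Total occurrences: 2

2


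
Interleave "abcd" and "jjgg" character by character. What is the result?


Interleaving "abcd" and "jjgg":
  Position 0: 'a' from first, 'j' from second => "aj"
  Position 1: 'b' from first, 'j' from second => "bj"
  Position 2: 'c' from first, 'g' from second => "cg"
  Position 3: 'd' from first, 'g' from second => "dg"
Result: ajbjcgdg

ajbjcgdg


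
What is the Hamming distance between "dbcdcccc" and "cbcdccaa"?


Comparing "dbcdcccc" and "cbcdccaa" position by position:
  Position 0: 'd' vs 'c' => differ
  Position 1: 'b' vs 'b' => same
  Position 2: 'c' vs 'c' => same
  Position 3: 'd' vs 'd' => same
  Position 4: 'c' vs 'c' => same
  Position 5: 'c' vs 'c' => same
  Position 6: 'c' vs 'a' => differ
  Position 7: 'c' vs 'a' => differ
Total differences (Hamming distance): 3

3


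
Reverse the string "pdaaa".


Input: pdaaa
Reading characters right to left:
  Position 4: 'a'
  Position 3: 'a'
  Position 2: 'a'
  Position 1: 'd'
  Position 0: 'p'
Reversed: aaadp

aaadp


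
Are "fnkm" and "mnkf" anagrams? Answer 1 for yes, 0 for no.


Strings: "fnkm", "mnkf"
Sorted first:  fkmn
Sorted second: fkmn
Sorted forms match => anagrams

1


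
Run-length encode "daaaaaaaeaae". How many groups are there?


Input: daaaaaaaeaae
Scanning for consecutive runs:
  Group 1: 'd' x 1 (positions 0-0)
  Group 2: 'a' x 7 (positions 1-7)
  Group 3: 'e' x 1 (positions 8-8)
  Group 4: 'a' x 2 (positions 9-10)
  Group 5: 'e' x 1 (positions 11-11)
Total groups: 5

5


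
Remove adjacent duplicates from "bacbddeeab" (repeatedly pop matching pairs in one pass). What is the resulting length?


Input: bacbddeeab
Stack-based adjacent duplicate removal:
  Read 'b': push. Stack: b
  Read 'a': push. Stack: ba
  Read 'c': push. Stack: bac
  Read 'b': push. Stack: bacb
  Read 'd': push. Stack: bacbd
  Read 'd': matches stack top 'd' => pop. Stack: bacb
  Read 'e': push. Stack: bacbe
  Read 'e': matches stack top 'e' => pop. Stack: bacb
  Read 'a': push. Stack: bacba
  Read 'b': push. Stack: bacbab
Final stack: "bacbab" (length 6)

6


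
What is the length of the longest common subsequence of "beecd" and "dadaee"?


LCS of "beecd" and "dadaee"
DP table:
           d    a    d    a    e    e
      0    0    0    0    0    0    0
  b   0    0    0    0    0    0    0
  e   0    0    0    0    0    1    1
  e   0    0    0    0    0    1    2
  c   0    0    0    0    0    1    2
  d   0    1    1    1    1    1    2
LCS length = dp[5][6] = 2

2


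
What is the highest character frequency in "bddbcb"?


Input: bddbcb
Character counts:
  'b': 3
  'c': 1
  'd': 2
Maximum frequency: 3

3


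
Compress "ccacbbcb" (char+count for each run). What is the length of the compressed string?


Input: ccacbbcb
Runs:
  'c' x 2 => "c2"
  'a' x 1 => "a1"
  'c' x 1 => "c1"
  'b' x 2 => "b2"
  'c' x 1 => "c1"
  'b' x 1 => "b1"
Compressed: "c2a1c1b2c1b1"
Compressed length: 12

12


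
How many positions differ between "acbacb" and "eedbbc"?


Comparing "acbacb" and "eedbbc" position by position:
  Position 0: 'a' vs 'e' => DIFFER
  Position 1: 'c' vs 'e' => DIFFER
  Position 2: 'b' vs 'd' => DIFFER
  Position 3: 'a' vs 'b' => DIFFER
  Position 4: 'c' vs 'b' => DIFFER
  Position 5: 'b' vs 'c' => DIFFER
Positions that differ: 6

6


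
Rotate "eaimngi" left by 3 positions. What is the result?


Input: "eaimngi", rotate left by 3
First 3 characters: "eai"
Remaining characters: "mngi"
Concatenate remaining + first: "mngi" + "eai" = "mngieai"

mngieai


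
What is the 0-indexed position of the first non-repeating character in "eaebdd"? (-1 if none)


Input: eaebdd
Character frequencies:
  'a': 1
  'b': 1
  'd': 2
  'e': 2
Scanning left to right for freq == 1:
  Position 0 ('e'): freq=2, skip
  Position 1 ('a'): unique! => answer = 1

1


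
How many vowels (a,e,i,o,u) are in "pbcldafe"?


Input: pbcldafe
Checking each character:
  'p' at position 0: consonant
  'b' at position 1: consonant
  'c' at position 2: consonant
  'l' at position 3: consonant
  'd' at position 4: consonant
  'a' at position 5: vowel (running total: 1)
  'f' at position 6: consonant
  'e' at position 7: vowel (running total: 2)
Total vowels: 2

2


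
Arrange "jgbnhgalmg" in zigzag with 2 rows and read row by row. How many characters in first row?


Zigzag "jgbnhgalmg" into 2 rows:
Placing characters:
  'j' => row 0
  'g' => row 1
  'b' => row 0
  'n' => row 1
  'h' => row 0
  'g' => row 1
  'a' => row 0
  'l' => row 1
  'm' => row 0
  'g' => row 1
Rows:
  Row 0: "jbham"
  Row 1: "gnglg"
First row length: 5

5


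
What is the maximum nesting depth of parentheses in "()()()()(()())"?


Input: "()()()()(()())"
Tracking depth:
  Position 0 '(': depth becomes 1
  Position 1 ')': depth becomes 0
  Position 2 '(': depth becomes 1
  Position 3 ')': depth becomes 0
  Position 4 '(': depth becomes 1
  Position 5 ')': depth becomes 0
  Position 6 '(': depth becomes 1
  Position 7 ')': depth becomes 0
  Position 8 '(': depth becomes 1
  Position 9 '(': depth becomes 2
  Position 10 ')': depth becomes 1
  Position 11 '(': depth becomes 2
  Position 12 ')': depth becomes 1
  Position 13 ')': depth becomes 0
Maximum depth reached: 2

2


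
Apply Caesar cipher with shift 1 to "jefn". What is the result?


Caesar cipher: shift "jefn" by 1
  'j' (pos 9) + 1 = pos 10 = 'k'
  'e' (pos 4) + 1 = pos 5 = 'f'
  'f' (pos 5) + 1 = pos 6 = 'g'
  'n' (pos 13) + 1 = pos 14 = 'o'
Result: kfgo

kfgo


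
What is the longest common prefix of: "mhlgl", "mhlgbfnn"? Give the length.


Words: mhlgl, mhlgbfnn
  Position 0: all 'm' => match
  Position 1: all 'h' => match
  Position 2: all 'l' => match
  Position 3: all 'g' => match
  Position 4: ('l', 'b') => mismatch, stop
LCP = "mhlg" (length 4)

4


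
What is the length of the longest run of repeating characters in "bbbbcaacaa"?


Input: "bbbbcaacaa"
Scanning for longest run:
  Position 1 ('b'): continues run of 'b', length=2
  Position 2 ('b'): continues run of 'b', length=3
  Position 3 ('b'): continues run of 'b', length=4
  Position 4 ('c'): new char, reset run to 1
  Position 5 ('a'): new char, reset run to 1
  Position 6 ('a'): continues run of 'a', length=2
  Position 7 ('c'): new char, reset run to 1
  Position 8 ('a'): new char, reset run to 1
  Position 9 ('a'): continues run of 'a', length=2
Longest run: 'b' with length 4

4


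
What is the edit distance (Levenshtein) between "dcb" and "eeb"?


Computing edit distance: "dcb" -> "eeb"
DP table:
           e    e    b
      0    1    2    3
  d   1    1    2    3
  c   2    2    2    3
  b   3    3    3    2
Edit distance = dp[3][3] = 2

2


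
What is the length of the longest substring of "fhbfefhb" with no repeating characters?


Input: "fhbfefhb"
Sliding window (track last position of each char):
  Position 0 ('f'): window [0,0] length 1 -- new best
  Position 1 ('h'): window [0,1] length 2 -- new best
  Position 2 ('b'): window [0,2] length 3 -- new best
  Position 3 ('f'): repeat (last at 0), move window start to 1
  Position 3 ('f'): window [1,3] length 3
  Position 4 ('e'): window [1,4] length 4 -- new best
  Position 5 ('f'): repeat (last at 3), move window start to 4
  Position 5 ('f'): window [4,5] length 2
  Position 6 ('h'): window [4,6] length 3
  Position 7 ('b'): window [4,7] length 4
Longest substring with no repeats: "hbfe" with length 4

4


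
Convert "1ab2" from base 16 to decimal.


Input: "1ab2" in base 16
Positional expansion:
  Digit '1' (value 1) x 16^3 = 4096
  Digit 'a' (value 10) x 16^2 = 2560
  Digit 'b' (value 11) x 16^1 = 176
  Digit '2' (value 2) x 16^0 = 2
Sum = 6834

6834


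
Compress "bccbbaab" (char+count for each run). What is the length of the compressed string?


Input: bccbbaab
Runs:
  'b' x 1 => "b1"
  'c' x 2 => "c2"
  'b' x 2 => "b2"
  'a' x 2 => "a2"
  'b' x 1 => "b1"
Compressed: "b1c2b2a2b1"
Compressed length: 10

10


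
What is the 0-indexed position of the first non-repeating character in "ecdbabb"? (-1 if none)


Input: ecdbabb
Character frequencies:
  'a': 1
  'b': 3
  'c': 1
  'd': 1
  'e': 1
Scanning left to right for freq == 1:
  Position 0 ('e'): unique! => answer = 0

0


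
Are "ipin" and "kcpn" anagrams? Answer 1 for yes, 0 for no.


Strings: "ipin", "kcpn"
Sorted first:  iinp
Sorted second: cknp
Differ at position 0: 'i' vs 'c' => not anagrams

0


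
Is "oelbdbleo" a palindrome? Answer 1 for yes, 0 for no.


Input: oelbdbleo
Reversed: oelbdbleo
  Compare pos 0 ('o') with pos 8 ('o'): match
  Compare pos 1 ('e') with pos 7 ('e'): match
  Compare pos 2 ('l') with pos 6 ('l'): match
  Compare pos 3 ('b') with pos 5 ('b'): match
Result: palindrome

1


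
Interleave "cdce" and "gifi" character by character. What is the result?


Interleaving "cdce" and "gifi":
  Position 0: 'c' from first, 'g' from second => "cg"
  Position 1: 'd' from first, 'i' from second => "di"
  Position 2: 'c' from first, 'f' from second => "cf"
  Position 3: 'e' from first, 'i' from second => "ei"
Result: cgdicfei

cgdicfei


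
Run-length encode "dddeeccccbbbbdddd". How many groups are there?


Input: dddeeccccbbbbdddd
Scanning for consecutive runs:
  Group 1: 'd' x 3 (positions 0-2)
  Group 2: 'e' x 2 (positions 3-4)
  Group 3: 'c' x 4 (positions 5-8)
  Group 4: 'b' x 4 (positions 9-12)
  Group 5: 'd' x 4 (positions 13-16)
Total groups: 5

5


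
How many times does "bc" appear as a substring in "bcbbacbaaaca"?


Searching for "bc" in "bcbbacbaaaca"
Scanning each position:
  Position 0: "bc" => MATCH
  Position 1: "cb" => no
  Position 2: "bb" => no
  Position 3: "ba" => no
  Position 4: "ac" => no
  Position 5: "cb" => no
  Position 6: "ba" => no
  Position 7: "aa" => no
  Position 8: "aa" => no
  Position 9: "ac" => no
  Position 10: "ca" => no
Total occurrences: 1

1


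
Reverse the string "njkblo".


Input: njkblo
Reading characters right to left:
  Position 5: 'o'
  Position 4: 'l'
  Position 3: 'b'
  Position 2: 'k'
  Position 1: 'j'
  Position 0: 'n'
Reversed: olbkjn

olbkjn


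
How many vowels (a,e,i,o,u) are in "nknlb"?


Input: nknlb
Checking each character:
  'n' at position 0: consonant
  'k' at position 1: consonant
  'n' at position 2: consonant
  'l' at position 3: consonant
  'b' at position 4: consonant
Total vowels: 0

0


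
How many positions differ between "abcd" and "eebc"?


Comparing "abcd" and "eebc" position by position:
  Position 0: 'a' vs 'e' => DIFFER
  Position 1: 'b' vs 'e' => DIFFER
  Position 2: 'c' vs 'b' => DIFFER
  Position 3: 'd' vs 'c' => DIFFER
Positions that differ: 4

4


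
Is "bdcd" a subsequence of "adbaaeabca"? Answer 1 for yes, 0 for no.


Check if "bdcd" is a subsequence of "adbaaeabca"
Greedy scan:
  Position 0 ('a'): no match needed
  Position 1 ('d'): no match needed
  Position 2 ('b'): matches sub[0] = 'b'
  Position 3 ('a'): no match needed
  Position 4 ('a'): no match needed
  Position 5 ('e'): no match needed
  Position 6 ('a'): no match needed
  Position 7 ('b'): no match needed
  Position 8 ('c'): no match needed
  Position 9 ('a'): no match needed
Only matched 1/4 characters => not a subsequence

0


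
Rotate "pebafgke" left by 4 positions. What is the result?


Input: "pebafgke", rotate left by 4
First 4 characters: "peba"
Remaining characters: "fgke"
Concatenate remaining + first: "fgke" + "peba" = "fgkepeba"

fgkepeba


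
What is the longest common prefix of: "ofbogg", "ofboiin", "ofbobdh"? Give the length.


Words: ofbogg, ofboiin, ofbobdh
  Position 0: all 'o' => match
  Position 1: all 'f' => match
  Position 2: all 'b' => match
  Position 3: all 'o' => match
  Position 4: ('g', 'i', 'b') => mismatch, stop
LCP = "ofbo" (length 4)

4


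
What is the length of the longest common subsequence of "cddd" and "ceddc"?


LCS of "cddd" and "ceddc"
DP table:
           c    e    d    d    c
      0    0    0    0    0    0
  c   0    1    1    1    1    1
  d   0    1    1    2    2    2
  d   0    1    1    2    3    3
  d   0    1    1    2    3    3
LCS length = dp[4][5] = 3

3


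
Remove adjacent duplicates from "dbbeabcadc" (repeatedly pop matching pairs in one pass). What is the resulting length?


Input: dbbeabcadc
Stack-based adjacent duplicate removal:
  Read 'd': push. Stack: d
  Read 'b': push. Stack: db
  Read 'b': matches stack top 'b' => pop. Stack: d
  Read 'e': push. Stack: de
  Read 'a': push. Stack: dea
  Read 'b': push. Stack: deab
  Read 'c': push. Stack: deabc
  Read 'a': push. Stack: deabca
  Read 'd': push. Stack: deabcad
  Read 'c': push. Stack: deabcadc
Final stack: "deabcadc" (length 8)

8


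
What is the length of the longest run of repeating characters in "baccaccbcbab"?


Input: "baccaccbcbab"
Scanning for longest run:
  Position 1 ('a'): new char, reset run to 1
  Position 2 ('c'): new char, reset run to 1
  Position 3 ('c'): continues run of 'c', length=2
  Position 4 ('a'): new char, reset run to 1
  Position 5 ('c'): new char, reset run to 1
  Position 6 ('c'): continues run of 'c', length=2
  Position 7 ('b'): new char, reset run to 1
  Position 8 ('c'): new char, reset run to 1
  Position 9 ('b'): new char, reset run to 1
  Position 10 ('a'): new char, reset run to 1
  Position 11 ('b'): new char, reset run to 1
Longest run: 'c' with length 2

2


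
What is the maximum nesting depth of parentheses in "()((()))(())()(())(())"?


Input: "()((()))(())()(())(())"
Tracking depth:
  Position 0 '(': depth becomes 1
  Position 1 ')': depth becomes 0
  Position 2 '(': depth becomes 1
  Position 3 '(': depth becomes 2
  Position 4 '(': depth becomes 3
  Position 5 ')': depth becomes 2
  Position 6 ')': depth becomes 1
  Position 7 ')': depth becomes 0
  Position 8 '(': depth becomes 1
  Position 9 '(': depth becomes 2
  Position 10 ')': depth becomes 1
  Position 11 ')': depth becomes 0
  Position 12 '(': depth becomes 1
  Position 13 ')': depth becomes 0
  Position 14 '(': depth becomes 1
  Position 15 '(': depth becomes 2
  Position 16 ')': depth becomes 1
  Position 17 ')': depth becomes 0
  Position 18 '(': depth becomes 1
  Position 19 '(': depth becomes 2
  Position 20 ')': depth becomes 1
  Position 21 ')': depth becomes 0
Maximum depth reached: 3

3


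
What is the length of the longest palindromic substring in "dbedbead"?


Input: "dbedbead"
Checking substrings for palindromes:
  No multi-char palindromic substrings found
Longest palindromic substring: "d" with length 1

1


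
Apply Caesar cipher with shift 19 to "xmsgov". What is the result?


Caesar cipher: shift "xmsgov" by 19
  'x' (pos 23) + 19 = pos 16 = 'q'
  'm' (pos 12) + 19 = pos 5 = 'f'
  's' (pos 18) + 19 = pos 11 = 'l'
  'g' (pos 6) + 19 = pos 25 = 'z'
  'o' (pos 14) + 19 = pos 7 = 'h'
  'v' (pos 21) + 19 = pos 14 = 'o'
Result: qflzho

qflzho


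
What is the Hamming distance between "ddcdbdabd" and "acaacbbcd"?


Comparing "ddcdbdabd" and "acaacbbcd" position by position:
  Position 0: 'd' vs 'a' => differ
  Position 1: 'd' vs 'c' => differ
  Position 2: 'c' vs 'a' => differ
  Position 3: 'd' vs 'a' => differ
  Position 4: 'b' vs 'c' => differ
  Position 5: 'd' vs 'b' => differ
  Position 6: 'a' vs 'b' => differ
  Position 7: 'b' vs 'c' => differ
  Position 8: 'd' vs 'd' => same
Total differences (Hamming distance): 8

8


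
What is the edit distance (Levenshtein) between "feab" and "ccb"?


Computing edit distance: "feab" -> "ccb"
DP table:
           c    c    b
      0    1    2    3
  f   1    1    2    3
  e   2    2    2    3
  a   3    3    3    3
  b   4    4    4    3
Edit distance = dp[4][3] = 3

3


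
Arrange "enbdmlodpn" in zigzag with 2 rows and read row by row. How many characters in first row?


Zigzag "enbdmlodpn" into 2 rows:
Placing characters:
  'e' => row 0
  'n' => row 1
  'b' => row 0
  'd' => row 1
  'm' => row 0
  'l' => row 1
  'o' => row 0
  'd' => row 1
  'p' => row 0
  'n' => row 1
Rows:
  Row 0: "ebmop"
  Row 1: "ndldn"
First row length: 5

5


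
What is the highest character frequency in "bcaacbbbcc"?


Input: bcaacbbbcc
Character counts:
  'a': 2
  'b': 4
  'c': 4
Maximum frequency: 4

4


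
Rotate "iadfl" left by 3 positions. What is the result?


Input: "iadfl", rotate left by 3
First 3 characters: "iad"
Remaining characters: "fl"
Concatenate remaining + first: "fl" + "iad" = "fliad"

fliad


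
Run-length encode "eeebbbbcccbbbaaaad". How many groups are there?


Input: eeebbbbcccbbbaaaad
Scanning for consecutive runs:
  Group 1: 'e' x 3 (positions 0-2)
  Group 2: 'b' x 4 (positions 3-6)
  Group 3: 'c' x 3 (positions 7-9)
  Group 4: 'b' x 3 (positions 10-12)
  Group 5: 'a' x 4 (positions 13-16)
  Group 6: 'd' x 1 (positions 17-17)
Total groups: 6

6


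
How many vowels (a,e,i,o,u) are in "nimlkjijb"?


Input: nimlkjijb
Checking each character:
  'n' at position 0: consonant
  'i' at position 1: vowel (running total: 1)
  'm' at position 2: consonant
  'l' at position 3: consonant
  'k' at position 4: consonant
  'j' at position 5: consonant
  'i' at position 6: vowel (running total: 2)
  'j' at position 7: consonant
  'b' at position 8: consonant
Total vowels: 2

2


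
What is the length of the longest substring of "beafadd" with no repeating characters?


Input: "beafadd"
Sliding window (track last position of each char):
  Position 0 ('b'): window [0,0] length 1 -- new best
  Position 1 ('e'): window [0,1] length 2 -- new best
  Position 2 ('a'): window [0,2] length 3 -- new best
  Position 3 ('f'): window [0,3] length 4 -- new best
  Position 4 ('a'): repeat (last at 2), move window start to 3
  Position 4 ('a'): window [3,4] length 2
  Position 5 ('d'): window [3,5] length 3
  Position 6 ('d'): repeat (last at 5), move window start to 6
  Position 6 ('d'): window [6,6] length 1
Longest substring with no repeats: "beaf" with length 4

4
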